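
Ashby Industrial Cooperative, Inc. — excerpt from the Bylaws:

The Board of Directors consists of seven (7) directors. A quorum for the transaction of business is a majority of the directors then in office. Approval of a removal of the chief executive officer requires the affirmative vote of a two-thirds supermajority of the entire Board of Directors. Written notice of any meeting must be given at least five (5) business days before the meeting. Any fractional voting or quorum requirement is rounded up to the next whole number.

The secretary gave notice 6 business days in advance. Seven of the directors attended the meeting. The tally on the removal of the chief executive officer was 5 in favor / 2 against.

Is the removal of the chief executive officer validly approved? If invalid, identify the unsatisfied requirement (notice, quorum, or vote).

Notice: 6 business days given; 5 required (6 ≥ 5). Satisfied.
Quorum: 7 present; quorum is 4. Satisfied.
Vote: the removal of the chief executive officer requires two-thirds of the entire Board of Directors (7). 2/3 of 7 = 4.67, rounded up to 5, so 5 affirmative votes are needed; 5 voted in favor. Satisfied.

Valid — all requirements satisfied.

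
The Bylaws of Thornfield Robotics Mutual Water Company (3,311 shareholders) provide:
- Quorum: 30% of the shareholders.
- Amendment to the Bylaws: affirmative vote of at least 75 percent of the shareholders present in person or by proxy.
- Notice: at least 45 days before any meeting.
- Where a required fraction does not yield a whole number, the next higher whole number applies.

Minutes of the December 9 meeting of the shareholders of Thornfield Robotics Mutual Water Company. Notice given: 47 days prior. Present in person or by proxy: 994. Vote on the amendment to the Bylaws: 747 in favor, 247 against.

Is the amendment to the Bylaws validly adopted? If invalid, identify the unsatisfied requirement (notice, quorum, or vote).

Notice: 47 days given; 45 required. Satisfied.
Quorum: 30% of 3,311 = 993.30, rounded up to 994; 994 present. Satisfied.
Vote: requires three-fourths of those present (994); 3/4 of 994 = 745.50, rounded up to 746, so 746 needed; 747 in favor. Satisfied.

Valid — all requirements satisfied.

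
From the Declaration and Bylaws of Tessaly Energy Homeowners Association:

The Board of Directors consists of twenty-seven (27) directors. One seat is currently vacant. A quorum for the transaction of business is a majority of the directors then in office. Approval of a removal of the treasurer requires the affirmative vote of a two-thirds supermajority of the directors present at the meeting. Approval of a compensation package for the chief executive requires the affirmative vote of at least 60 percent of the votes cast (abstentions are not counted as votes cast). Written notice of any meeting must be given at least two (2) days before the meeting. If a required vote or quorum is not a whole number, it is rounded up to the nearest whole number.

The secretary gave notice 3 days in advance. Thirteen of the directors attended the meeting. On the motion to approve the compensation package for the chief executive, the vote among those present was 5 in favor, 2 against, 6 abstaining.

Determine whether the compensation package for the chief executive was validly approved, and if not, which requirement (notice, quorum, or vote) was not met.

Notice: 3 days given; 2 required (3 ≥ 2). Satisfied.
Quorum: 13 present; quorum is 14. Not satisfied.
Vote: the compensation package for the chief executive requires three-fifths of the votes cast (13 present − 6 abstaining = 7). 3/5 of 7 = 4.20, rounded up to 5, so 5 affirmative votes are needed; 5 voted in favor. Satisfied. (Moot — without a quorum no business can be validly transacted.)

Invalid — quorum requirement not satisfied.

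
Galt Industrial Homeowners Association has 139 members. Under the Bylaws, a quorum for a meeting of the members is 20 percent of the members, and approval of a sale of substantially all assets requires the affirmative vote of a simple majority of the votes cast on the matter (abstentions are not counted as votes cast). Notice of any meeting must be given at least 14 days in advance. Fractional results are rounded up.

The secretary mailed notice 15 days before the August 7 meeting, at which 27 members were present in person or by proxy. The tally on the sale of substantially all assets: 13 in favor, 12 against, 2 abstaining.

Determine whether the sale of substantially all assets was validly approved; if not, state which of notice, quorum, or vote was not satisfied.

Notice: 15 days given; 14 required. Satisfied.
Quorum: 20% of 139 = 27.80, rounded up to 28; 27 present. Not satisfied.
Vote: requires a majority of the votes cast (27 − 2 abstaining = 25); a majority of 25 is 13, so 13 needed; 13 in favor. Satisfied.

Invalid — quorum requirement not satisfied.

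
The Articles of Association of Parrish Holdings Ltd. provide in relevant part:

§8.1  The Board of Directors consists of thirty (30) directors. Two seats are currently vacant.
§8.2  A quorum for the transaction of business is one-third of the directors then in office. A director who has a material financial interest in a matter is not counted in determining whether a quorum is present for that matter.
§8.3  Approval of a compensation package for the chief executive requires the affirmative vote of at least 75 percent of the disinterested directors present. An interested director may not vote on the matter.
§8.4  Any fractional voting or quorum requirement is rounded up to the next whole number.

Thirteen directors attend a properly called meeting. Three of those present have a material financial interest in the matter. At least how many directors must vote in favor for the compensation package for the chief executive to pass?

The compensation package for the chief executive requires three-fourths of the disinterested directors present (13 − 3 = 10).
3/4 of 10 = 7.50, rounded up to 8.

8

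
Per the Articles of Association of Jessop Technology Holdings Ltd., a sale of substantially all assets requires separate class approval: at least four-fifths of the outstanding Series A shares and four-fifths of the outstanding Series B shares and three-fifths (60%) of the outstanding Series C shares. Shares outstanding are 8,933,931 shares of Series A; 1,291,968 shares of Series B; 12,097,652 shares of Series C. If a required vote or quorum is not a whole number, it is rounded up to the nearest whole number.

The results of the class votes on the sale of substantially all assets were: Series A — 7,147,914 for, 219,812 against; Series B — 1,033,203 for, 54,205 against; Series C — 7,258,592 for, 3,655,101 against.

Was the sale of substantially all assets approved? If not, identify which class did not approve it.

Not approved — the Series B shares did not give the required vote.

Series A: 4/5 of 8933931 = 7147144.80, rounded up to 7147145; 7,147,145 required, 7,147,914 in favor — approved.
Series B: 4/5 of 1291968 = 1033574.40, rounded up to 1033575; 1,033,575 required, 1,033,203 in favor — not approved.
Series C: 3/5 of 12097652 = 7258591.20, rounded up to 7258592; 7,258,592 required, 7,258,592 in favor — approved.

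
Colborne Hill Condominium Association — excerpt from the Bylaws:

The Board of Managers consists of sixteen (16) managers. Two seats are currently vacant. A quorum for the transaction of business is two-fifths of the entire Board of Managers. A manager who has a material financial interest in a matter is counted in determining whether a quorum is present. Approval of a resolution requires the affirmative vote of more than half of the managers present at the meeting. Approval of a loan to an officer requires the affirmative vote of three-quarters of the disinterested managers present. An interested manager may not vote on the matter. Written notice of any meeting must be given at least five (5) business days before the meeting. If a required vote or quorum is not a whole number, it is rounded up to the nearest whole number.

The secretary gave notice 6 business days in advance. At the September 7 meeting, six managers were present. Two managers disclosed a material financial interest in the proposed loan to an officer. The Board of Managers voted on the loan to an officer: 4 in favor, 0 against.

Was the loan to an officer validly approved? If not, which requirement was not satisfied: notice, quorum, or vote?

Invalid — quorum requirement not satisfied.

Notice: 6 business days given; 5 required (6 ≥ 5). Satisfied.
Quorum: 6 present (interested managers count toward quorum); quorum is 7. Not satisfied.
Vote: the loan to an officer requires three-fourths of the disinterested managers present (6 − 2 = 4). 3/4 of 4 = 3, so 3 affirmative votes are needed; 4 voted in favor. Satisfied. (Moot — without a quorum no business can be validly transacted.)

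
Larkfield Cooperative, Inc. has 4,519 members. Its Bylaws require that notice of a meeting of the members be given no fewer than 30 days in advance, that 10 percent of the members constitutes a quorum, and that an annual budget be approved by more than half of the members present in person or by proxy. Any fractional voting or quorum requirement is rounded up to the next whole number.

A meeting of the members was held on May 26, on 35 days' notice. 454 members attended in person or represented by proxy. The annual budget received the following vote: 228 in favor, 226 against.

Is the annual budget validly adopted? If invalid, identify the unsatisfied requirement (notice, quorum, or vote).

Valid — all requirements satisfied.

Notice: 35 days given; 30 required. Satisfied.
Quorum: 10% of 4,519 = 451.90, rounded up to 452; 454 present. Satisfied.
Vote: requires a majority of those present (454); a majority of 454 is 228, so 228 needed; 228 in favor. Satisfied.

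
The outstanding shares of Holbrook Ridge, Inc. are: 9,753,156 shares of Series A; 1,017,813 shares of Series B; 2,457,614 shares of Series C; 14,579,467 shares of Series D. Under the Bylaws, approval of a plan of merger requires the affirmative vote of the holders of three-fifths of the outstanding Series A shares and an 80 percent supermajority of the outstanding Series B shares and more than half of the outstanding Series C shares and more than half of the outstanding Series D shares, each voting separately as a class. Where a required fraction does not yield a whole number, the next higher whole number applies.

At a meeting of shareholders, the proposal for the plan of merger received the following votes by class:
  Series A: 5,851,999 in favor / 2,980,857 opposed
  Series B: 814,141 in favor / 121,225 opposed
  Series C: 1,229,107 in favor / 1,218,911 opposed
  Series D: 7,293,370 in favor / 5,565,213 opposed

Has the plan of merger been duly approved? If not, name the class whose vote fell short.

Series A: 3/5 of 9753156 = 5851893.60, rounded up to 5851894; 5,851,894 required, 5,851,999 in favor — approved.
Series B: 4/5 of 1017813 = 814250.40, rounded up to 814251; 814,251 required, 814,141 in favor — not approved.
Series C: a majority of 2457614 is 1228808; 1,228,808 required, 1,229,107 in favor — approved.
Series D: a majority of 14579467 is 7289734; 7,289,734 required, 7,293,370 in favor — approved.

Not approved — the Series B shares did not give the required vote.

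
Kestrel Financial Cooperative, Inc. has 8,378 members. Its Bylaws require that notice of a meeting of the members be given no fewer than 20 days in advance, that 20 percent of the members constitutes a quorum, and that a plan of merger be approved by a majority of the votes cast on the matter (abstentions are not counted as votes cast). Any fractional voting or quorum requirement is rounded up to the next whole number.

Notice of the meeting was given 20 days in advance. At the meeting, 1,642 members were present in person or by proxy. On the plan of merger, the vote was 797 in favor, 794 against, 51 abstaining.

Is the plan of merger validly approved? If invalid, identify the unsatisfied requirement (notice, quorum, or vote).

Notice: 20 days given; 20 required. Satisfied.
Quorum: 20% of 8,378 = 1,675.60, rounded up to 1,676; 1,642 present. Not satisfied.
Vote: requires a majority of the votes cast (1,642 − 51 abstaining = 1,591); a majority of 1591 is 796, so 796 needed; 797 in favor. Satisfied.

Invalid — quorum requirement not satisfied.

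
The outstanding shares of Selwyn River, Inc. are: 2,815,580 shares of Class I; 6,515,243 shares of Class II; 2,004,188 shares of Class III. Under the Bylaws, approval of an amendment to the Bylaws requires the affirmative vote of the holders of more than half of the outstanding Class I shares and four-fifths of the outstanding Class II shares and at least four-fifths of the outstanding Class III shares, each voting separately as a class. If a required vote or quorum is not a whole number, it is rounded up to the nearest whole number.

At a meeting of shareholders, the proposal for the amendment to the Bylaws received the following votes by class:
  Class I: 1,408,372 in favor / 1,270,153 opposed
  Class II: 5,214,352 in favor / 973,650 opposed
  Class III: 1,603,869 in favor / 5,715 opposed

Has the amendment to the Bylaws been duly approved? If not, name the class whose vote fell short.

Approved — every class gave the required vote.

Class I: a majority of 2815580 is 1407791; 1,407,791 required, 1,408,372 in favor — approved.
Class II: 4/5 of 6515243 = 5212194.40, rounded up to 5212195; 5,212,195 required, 5,214,352 in favor — approved.
Class III: 4/5 of 2004188 = 1603350.40, rounded up to 1603351; 1,603,351 required, 1,603,869 in favor — approved.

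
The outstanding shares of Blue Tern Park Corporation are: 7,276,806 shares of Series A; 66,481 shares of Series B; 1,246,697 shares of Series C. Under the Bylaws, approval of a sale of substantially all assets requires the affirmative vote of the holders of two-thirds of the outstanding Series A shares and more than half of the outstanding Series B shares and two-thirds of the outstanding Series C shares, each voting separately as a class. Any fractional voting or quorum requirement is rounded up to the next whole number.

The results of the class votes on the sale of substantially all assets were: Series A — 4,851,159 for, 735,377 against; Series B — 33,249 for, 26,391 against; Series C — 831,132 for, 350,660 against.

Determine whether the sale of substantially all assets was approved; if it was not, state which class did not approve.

Not approved — the Series A shares did not give the required vote.

Series A: 2/3 of 7276806 = 4851204; 4,851,204 required, 4,851,159 in favor — not approved.
Series B: a majority of 66481 is 33241; 33,241 required, 33,249 in favor — approved.
Series C: 2/3 of 1246697 = 831131.33, rounded up to 831132; 831,132 required, 831,132 in favor — approved.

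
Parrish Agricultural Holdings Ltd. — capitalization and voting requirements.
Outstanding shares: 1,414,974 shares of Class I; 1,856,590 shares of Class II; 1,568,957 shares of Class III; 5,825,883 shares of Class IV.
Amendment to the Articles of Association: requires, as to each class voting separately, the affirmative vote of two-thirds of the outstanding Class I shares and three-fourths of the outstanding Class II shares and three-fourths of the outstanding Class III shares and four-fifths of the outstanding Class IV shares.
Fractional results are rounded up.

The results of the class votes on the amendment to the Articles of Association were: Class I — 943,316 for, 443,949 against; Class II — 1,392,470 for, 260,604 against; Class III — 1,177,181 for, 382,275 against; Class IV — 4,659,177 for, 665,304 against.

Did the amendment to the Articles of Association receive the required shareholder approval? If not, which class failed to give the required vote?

Not approved — the Class IV shares did not give the required vote.

Class I: 2/3 of 1414974 = 943316; 943,316 required, 943,316 in favor — approved.
Class II: 3/4 of 1856590 = 1392442.50, rounded up to 1392443; 1,392,443 required, 1,392,470 in favor — approved.
Class III: 3/4 of 1568957 = 1176717.75, rounded up to 1176718; 1,176,718 required, 1,177,181 in favor — approved.
Class IV: 4/5 of 5825883 = 4660706.40, rounded up to 4660707; 4,660,707 required, 4,659,177 in favor — not approved.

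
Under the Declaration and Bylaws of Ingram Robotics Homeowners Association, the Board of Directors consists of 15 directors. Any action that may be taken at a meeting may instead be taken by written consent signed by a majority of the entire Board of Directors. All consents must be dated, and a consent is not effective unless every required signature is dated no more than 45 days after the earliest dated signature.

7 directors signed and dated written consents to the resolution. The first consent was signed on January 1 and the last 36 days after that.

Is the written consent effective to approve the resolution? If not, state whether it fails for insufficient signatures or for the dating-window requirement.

Signatures required: a majority of 15 — a majority of 15 is 8, so 8 needed; 7 signed. Insufficient.
Dating window: the latest signature is 36 days after the earliest; the limit is 45 days. Within the window.

Not effective — insufficient signatures.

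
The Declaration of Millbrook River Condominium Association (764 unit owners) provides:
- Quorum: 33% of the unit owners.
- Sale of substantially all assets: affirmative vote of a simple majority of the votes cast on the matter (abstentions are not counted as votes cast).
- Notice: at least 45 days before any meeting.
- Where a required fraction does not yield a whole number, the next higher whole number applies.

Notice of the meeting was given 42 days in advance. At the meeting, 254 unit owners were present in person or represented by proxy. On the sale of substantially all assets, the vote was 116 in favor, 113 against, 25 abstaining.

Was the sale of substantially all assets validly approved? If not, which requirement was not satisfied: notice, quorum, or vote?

Notice: 42 days given; 45 required. Not satisfied.
Quorum: 33% of 764 = 252.12, rounded up to 253; 254 present. Satisfied.
Vote: requires a majority of the votes cast (254 − 25 abstaining = 229); a majority of 229 is 115, so 115 needed; 116 in favor. Satisfied.

Invalid — notice requirement not satisfied.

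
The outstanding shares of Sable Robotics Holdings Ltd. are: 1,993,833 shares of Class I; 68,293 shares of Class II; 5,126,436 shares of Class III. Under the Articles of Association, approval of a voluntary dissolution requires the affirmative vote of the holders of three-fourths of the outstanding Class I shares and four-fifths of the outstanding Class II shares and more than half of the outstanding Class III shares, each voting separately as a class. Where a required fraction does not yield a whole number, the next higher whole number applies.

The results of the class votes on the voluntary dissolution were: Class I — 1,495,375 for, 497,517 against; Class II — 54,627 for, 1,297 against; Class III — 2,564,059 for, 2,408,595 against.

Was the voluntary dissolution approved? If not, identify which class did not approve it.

Class I: 3/4 of 1993833 = 1495374.75, rounded up to 1495375; 1,495,375 required, 1,495,375 in favor — approved.
Class II: 4/5 of 68293 = 54634.40, rounded up to 54635; 54,635 required, 54,627 in favor — not approved.
Class III: a majority of 5126436 is 2563219; 2,563,219 required, 2,564,059 in favor — approved.

Not approved — the Class II shares did not give the required vote.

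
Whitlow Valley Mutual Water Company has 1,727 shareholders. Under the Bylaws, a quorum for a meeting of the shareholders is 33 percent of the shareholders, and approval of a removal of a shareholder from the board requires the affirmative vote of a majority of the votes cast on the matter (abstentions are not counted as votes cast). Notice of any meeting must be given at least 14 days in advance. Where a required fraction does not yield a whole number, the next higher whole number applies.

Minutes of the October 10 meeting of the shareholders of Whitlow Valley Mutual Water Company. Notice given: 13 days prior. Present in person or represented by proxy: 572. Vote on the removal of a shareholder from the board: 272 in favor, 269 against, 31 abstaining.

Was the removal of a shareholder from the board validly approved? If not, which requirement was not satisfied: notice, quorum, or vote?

Invalid — notice requirement not satisfied.

Notice: 13 days given; 14 required. Not satisfied.
Quorum: 33% of 1,727 = 569.91, rounded up to 570; 572 present. Satisfied.
Vote: requires a majority of the votes cast (572 − 31 abstaining = 541); a majority of 541 is 271, so 271 needed; 272 in favor. Satisfied.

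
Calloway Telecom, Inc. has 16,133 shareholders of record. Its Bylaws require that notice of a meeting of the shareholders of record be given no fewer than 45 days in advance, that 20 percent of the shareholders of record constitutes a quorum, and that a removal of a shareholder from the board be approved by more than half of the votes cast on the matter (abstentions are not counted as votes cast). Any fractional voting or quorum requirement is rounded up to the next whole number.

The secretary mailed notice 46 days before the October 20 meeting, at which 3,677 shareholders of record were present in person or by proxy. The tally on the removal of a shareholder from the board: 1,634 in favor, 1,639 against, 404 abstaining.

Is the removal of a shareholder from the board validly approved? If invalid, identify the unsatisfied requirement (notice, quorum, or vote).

Notice: 46 days given; 45 required. Satisfied.
Quorum: 20% of 16,133 = 3,226.60, rounded up to 3,227; 3,677 present. Satisfied.
Vote: requires a majority of the votes cast (3,677 − 404 abstaining = 3,273); a majority of 3273 is 1637, so 1,637 needed; 1,634 in favor. Not satisfied.

Invalid — vote requirement not satisfied.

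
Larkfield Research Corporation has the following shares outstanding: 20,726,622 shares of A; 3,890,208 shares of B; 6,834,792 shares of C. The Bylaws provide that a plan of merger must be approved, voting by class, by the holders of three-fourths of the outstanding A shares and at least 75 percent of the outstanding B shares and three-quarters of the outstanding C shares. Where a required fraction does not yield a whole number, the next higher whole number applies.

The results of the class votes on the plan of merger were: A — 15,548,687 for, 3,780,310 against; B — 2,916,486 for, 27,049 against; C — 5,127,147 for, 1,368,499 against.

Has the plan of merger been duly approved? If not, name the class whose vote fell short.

A: 3/4 of 20726622 = 15544966.50, rounded up to 15544967; 15,544,967 required, 15,548,687 in favor — approved.
B: 3/4 of 3890208 = 2917656; 2,917,656 required, 2,916,486 in favor — not approved.
C: 3/4 of 6834792 = 5126094; 5,126,094 required, 5,127,147 in favor — approved.

Not approved — the B shares did not give the required vote.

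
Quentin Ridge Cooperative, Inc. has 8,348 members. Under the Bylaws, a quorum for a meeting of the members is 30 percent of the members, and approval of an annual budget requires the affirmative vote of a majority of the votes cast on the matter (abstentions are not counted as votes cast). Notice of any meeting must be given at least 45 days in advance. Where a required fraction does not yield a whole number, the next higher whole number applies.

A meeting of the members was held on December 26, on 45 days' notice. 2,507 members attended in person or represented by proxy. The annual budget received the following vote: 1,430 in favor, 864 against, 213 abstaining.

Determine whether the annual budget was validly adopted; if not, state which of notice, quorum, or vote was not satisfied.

Notice: 45 days given; 45 required. Satisfied.
Quorum: 30% of 8,348 = 2,504.40, rounded up to 2,505; 2,507 present. Satisfied.
Vote: requires a majority of the votes cast (2,507 − 213 abstaining = 2,294); a majority of 2294 is 1148, so 1,148 needed; 1,430 in favor. Satisfied.

Valid — all requirements satisfied.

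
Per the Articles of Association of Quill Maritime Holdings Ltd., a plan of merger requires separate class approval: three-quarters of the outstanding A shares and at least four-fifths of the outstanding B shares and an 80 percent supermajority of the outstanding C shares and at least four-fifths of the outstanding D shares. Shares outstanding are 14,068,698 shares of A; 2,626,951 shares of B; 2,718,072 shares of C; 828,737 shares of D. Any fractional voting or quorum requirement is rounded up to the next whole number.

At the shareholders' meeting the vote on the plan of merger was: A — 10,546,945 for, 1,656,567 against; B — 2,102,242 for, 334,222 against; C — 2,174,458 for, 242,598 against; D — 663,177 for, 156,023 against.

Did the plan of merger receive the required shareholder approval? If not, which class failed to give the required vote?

Not approved — the A shares did not give the required vote.

A: 3/4 of 14068698 = 10551523.50, rounded up to 10551524; 10,551,524 required, 10,546,945 in favor — not approved.
B: 4/5 of 2626951 = 2101560.80, rounded up to 2101561; 2,101,561 required, 2,102,242 in favor — approved.
C: 4/5 of 2718072 = 2174457.60, rounded up to 2174458; 2,174,458 required, 2,174,458 in favor — approved.
D: 4/5 of 828737 = 662989.60, rounded up to 662990; 662,990 required, 663,177 in favor — approved.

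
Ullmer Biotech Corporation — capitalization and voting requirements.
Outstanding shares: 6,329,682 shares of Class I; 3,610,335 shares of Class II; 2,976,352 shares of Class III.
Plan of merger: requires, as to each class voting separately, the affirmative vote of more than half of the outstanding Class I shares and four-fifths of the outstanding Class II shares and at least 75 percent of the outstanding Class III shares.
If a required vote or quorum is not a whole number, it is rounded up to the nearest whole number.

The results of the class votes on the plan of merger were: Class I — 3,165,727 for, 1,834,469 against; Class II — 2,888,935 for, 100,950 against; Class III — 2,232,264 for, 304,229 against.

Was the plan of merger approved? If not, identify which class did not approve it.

Approved — every class gave the required vote.

Class I: a majority of 6329682 is 3164842; 3,164,842 required, 3,165,727 in favor — approved.
Class II: 4/5 of 3610335 = 2888268; 2,888,268 required, 2,888,935 in favor — approved.
Class III: 3/4 of 2976352 = 2232264; 2,232,264 required, 2,232,264 in favor — approved.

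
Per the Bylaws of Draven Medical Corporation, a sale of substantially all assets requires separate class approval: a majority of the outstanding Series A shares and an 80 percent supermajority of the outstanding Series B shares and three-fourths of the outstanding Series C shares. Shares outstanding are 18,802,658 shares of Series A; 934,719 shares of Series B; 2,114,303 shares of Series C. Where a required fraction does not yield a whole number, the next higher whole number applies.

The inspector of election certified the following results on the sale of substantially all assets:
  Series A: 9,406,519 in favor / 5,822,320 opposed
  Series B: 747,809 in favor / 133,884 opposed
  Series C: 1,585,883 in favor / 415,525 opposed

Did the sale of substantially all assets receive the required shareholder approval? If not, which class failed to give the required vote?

Series A: a majority of 18802658 is 9401330; 9,401,330 required, 9,406,519 in favor — approved.
Series B: 4/5 of 934719 = 747775.20, rounded up to 747776; 747,776 required, 747,809 in favor — approved.
Series C: 3/4 of 2114303 = 1585727.25, rounded up to 1585728; 1,585,728 required, 1,585,883 in favor — approved.

Approved — every class gave the required vote.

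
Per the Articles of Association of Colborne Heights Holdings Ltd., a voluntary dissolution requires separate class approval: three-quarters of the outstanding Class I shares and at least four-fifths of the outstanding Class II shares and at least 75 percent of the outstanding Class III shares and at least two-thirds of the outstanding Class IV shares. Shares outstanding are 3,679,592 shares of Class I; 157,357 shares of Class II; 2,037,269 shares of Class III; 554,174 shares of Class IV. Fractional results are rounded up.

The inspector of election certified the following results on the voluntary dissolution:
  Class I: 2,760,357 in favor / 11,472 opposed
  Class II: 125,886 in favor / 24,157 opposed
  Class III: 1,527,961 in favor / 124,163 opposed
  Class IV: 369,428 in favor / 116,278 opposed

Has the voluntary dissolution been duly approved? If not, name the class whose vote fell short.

Class I: 3/4 of 3679592 = 2759694; 2,759,694 required, 2,760,357 in favor — approved.
Class II: 4/5 of 157357 = 125885.60, rounded up to 125886; 125,886 required, 125,886 in favor — approved.
Class III: 3/4 of 2037269 = 1527951.75, rounded up to 1527952; 1,527,952 required, 1,527,961 in favor — approved.
Class IV: 2/3 of 554174 = 369449.33, rounded up to 369450; 369,450 required, 369,428 in favor — not approved.

Not approved — the Class IV shares did not give the required vote.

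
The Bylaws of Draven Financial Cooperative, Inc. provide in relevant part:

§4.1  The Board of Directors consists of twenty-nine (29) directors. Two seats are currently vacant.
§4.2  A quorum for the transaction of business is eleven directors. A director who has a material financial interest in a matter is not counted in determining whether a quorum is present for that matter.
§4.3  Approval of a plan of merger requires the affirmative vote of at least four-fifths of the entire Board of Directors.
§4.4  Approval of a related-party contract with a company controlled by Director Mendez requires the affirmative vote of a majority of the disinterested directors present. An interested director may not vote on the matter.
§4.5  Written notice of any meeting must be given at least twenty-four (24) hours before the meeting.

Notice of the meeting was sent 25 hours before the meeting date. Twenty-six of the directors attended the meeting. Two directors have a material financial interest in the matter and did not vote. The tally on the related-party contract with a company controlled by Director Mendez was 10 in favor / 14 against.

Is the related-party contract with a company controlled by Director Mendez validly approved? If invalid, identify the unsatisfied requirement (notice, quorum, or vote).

Invalid — vote requirement not satisfied.

Notice: 25 hours given; 24 required (25 ≥ 24). Satisfied.
Quorum: 26 present, but the 2 interested directors do not count, leaving 24. Quorum is 11. Satisfied.
Vote: the related-party contract with a company controlled by Director Mendez requires a majority of the disinterested directors present (26 − 2 = 24). A majority of 24 is 13, so 13 affirmative votes are needed; 10 voted in favor. Not satisfied.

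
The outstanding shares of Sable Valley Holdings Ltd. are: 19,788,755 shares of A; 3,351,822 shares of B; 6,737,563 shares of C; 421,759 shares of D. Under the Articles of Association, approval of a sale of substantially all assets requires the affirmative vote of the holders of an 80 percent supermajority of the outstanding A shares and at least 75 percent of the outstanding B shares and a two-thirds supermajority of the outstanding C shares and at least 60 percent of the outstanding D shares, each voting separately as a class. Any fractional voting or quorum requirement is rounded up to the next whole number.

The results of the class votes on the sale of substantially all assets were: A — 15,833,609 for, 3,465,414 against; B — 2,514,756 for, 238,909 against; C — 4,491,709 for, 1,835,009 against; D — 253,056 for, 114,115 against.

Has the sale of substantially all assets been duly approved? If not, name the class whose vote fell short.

A: 4/5 of 19788755 = 15831004; 15,831,004 required, 15,833,609 in favor — approved.
B: 3/4 of 3351822 = 2513866.50, rounded up to 2513867; 2,513,867 required, 2,514,756 in favor — approved.
C: 2/3 of 6737563 = 4491708.67, rounded up to 4491709; 4,491,709 required, 4,491,709 in favor — approved.
D: 3/5 of 421759 = 253055.40, rounded up to 253056; 253,056 required, 253,056 in favor — approved.

Approved — every class gave the required vote.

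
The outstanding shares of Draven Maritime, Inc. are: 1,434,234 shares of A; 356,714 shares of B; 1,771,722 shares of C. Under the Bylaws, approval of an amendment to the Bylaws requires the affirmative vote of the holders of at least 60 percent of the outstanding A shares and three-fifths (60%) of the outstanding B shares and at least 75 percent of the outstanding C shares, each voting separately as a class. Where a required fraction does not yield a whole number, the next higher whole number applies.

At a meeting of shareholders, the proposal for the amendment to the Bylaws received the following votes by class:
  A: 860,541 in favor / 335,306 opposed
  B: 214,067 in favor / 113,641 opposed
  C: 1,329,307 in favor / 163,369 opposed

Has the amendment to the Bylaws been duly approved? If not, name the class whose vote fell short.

Approved — every class gave the required vote.

A: 3/5 of 1434234 = 860540.40, rounded up to 860541; 860,541 required, 860,541 in favor — approved.
B: 3/5 of 356714 = 214028.40, rounded up to 214029; 214,029 required, 214,067 in favor — approved.
C: 3/4 of 1771722 = 1328791.50, rounded up to 1328792; 1,328,792 required, 1,329,307 in favor — approved.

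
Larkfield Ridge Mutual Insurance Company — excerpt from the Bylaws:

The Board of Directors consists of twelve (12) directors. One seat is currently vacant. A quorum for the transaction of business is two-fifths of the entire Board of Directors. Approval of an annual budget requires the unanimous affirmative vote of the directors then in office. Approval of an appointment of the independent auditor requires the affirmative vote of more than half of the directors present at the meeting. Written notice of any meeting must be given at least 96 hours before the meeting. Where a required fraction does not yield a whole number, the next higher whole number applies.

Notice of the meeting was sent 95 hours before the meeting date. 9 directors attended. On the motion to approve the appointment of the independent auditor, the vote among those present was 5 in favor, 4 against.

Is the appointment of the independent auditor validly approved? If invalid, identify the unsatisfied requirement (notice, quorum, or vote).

Notice: 95 hours given; 96 required (95 < 96). Not satisfied.
Quorum: 9 present; quorum is 5. Satisfied.
Vote: the appointment of the independent auditor requires a majority of the directors present (9). A majority of 9 is 5, so 5 affirmative votes are needed; 5 voted in favor. Satisfied.

Invalid — notice requirement not satisfied.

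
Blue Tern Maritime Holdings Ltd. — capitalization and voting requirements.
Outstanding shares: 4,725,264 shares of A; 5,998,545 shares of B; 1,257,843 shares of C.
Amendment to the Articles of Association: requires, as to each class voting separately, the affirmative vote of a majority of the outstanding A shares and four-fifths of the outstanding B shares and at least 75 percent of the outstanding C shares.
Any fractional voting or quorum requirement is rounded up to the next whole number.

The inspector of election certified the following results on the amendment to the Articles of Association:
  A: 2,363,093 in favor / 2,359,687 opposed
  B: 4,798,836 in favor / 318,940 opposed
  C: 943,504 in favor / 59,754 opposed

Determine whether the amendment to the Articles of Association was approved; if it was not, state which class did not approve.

A: a majority of 4725264 is 2362633; 2,362,633 required, 2,363,093 in favor — approved.
B: 4/5 of 5998545 = 4798836; 4,798,836 required, 4,798,836 in favor — approved.
C: 3/4 of 1257843 = 943382.25, rounded up to 943383; 943,383 required, 943,504 in favor — approved.

Approved — every class gave the required vote.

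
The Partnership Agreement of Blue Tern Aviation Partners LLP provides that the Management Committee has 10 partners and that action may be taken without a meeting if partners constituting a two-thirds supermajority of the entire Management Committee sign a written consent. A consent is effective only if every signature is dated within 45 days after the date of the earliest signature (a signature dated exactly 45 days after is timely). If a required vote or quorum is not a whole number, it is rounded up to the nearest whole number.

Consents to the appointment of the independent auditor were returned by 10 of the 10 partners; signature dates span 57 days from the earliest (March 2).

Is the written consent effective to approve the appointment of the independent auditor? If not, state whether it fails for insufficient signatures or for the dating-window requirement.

Signatures required: a two-thirds supermajority of 10 — 2/3 of 10 = 6.67, rounded up to 7, so 7 needed; 10 signed. Sufficient.
Dating window: the latest signature is 57 days after the earliest; the limit is 45 days. Outside the window.

Not effective — dating-window requirement not satisfied.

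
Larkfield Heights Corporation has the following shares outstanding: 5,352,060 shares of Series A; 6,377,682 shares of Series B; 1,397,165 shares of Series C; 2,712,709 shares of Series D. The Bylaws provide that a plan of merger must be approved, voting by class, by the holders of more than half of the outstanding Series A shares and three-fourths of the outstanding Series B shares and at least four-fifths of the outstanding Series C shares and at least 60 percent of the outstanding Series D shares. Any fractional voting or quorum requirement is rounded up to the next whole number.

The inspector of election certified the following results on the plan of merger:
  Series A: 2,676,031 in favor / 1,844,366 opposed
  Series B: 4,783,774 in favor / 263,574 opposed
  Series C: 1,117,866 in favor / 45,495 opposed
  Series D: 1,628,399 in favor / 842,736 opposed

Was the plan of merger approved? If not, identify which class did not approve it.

Series A: a majority of 5352060 is 2676031; 2,676,031 required, 2,676,031 in favor — approved.
Series B: 3/4 of 6377682 = 4783261.50, rounded up to 4783262; 4,783,262 required, 4,783,774 in favor — approved.
Series C: 4/5 of 1397165 = 1117732; 1,117,732 required, 1,117,866 in favor — approved.
Series D: 3/5 of 2712709 = 1627625.40, rounded up to 1627626; 1,627,626 required, 1,628,399 in favor — approved.

Approved — every class gave the required vote.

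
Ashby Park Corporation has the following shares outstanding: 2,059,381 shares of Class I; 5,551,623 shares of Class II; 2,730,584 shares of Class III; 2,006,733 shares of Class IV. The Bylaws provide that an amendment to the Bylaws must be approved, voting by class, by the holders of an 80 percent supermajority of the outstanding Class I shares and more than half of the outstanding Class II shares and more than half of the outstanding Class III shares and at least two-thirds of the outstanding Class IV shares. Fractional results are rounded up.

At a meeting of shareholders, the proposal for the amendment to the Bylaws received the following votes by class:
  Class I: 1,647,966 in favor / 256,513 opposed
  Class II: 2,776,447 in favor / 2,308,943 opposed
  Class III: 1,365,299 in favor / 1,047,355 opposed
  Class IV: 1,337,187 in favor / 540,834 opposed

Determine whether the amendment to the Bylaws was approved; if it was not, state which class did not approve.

Class I: 4/5 of 2059381 = 1647504.80, rounded up to 1647505; 1,647,505 required, 1,647,966 in favor — approved.
Class II: a majority of 5551623 is 2775812; 2,775,812 required, 2,776,447 in favor — approved.
Class III: a majority of 2730584 is 1365293; 1,365,293 required, 1,365,299 in favor — approved.
Class IV: 2/3 of 2006733 = 1337822; 1,337,822 required, 1,337,187 in favor — not approved.

Not approved — the Class IV shares did not give the required vote.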